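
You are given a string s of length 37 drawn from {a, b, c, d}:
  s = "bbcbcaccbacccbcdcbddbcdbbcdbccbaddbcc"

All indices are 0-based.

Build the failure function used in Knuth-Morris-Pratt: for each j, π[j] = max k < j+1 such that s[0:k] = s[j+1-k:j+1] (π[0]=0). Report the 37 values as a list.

π[0] = 0
j=1 s[j]='b': π[1]=1 (border 'b')
j=2 s[j]='c': k: 1→0; π[2]=0 (border '')
j=3 s[j]='b': π[3]=1 (border 'b')
j=4 s[j]='c': k: 1→0; π[4]=0 (border '')
j=5 s[j]='a': π[5]=0 (border '')
j=6 s[j]='c': π[6]=0 (border '')
j=7 s[j]='c': π[7]=0 (border '')
j=8 s[j]='b': π[8]=1 (border 'b')
j=9 s[j]='a': k: 1→0; π[9]=0 (border '')
j=10 s[j]='c': π[10]=0 (border '')
j=11 s[j]='c': π[11]=0 (border '')
j=12 s[j]='c': π[12]=0 (border '')
j=13 s[j]='b': π[13]=1 (border 'b')
j=14 s[j]='c': k: 1→0; π[14]=0 (border '')
j=15 s[j]='d': π[15]=0 (border '')
j=16 s[j]='c': π[16]=0 (border '')
j=17 s[j]='b': π[17]=1 (border 'b')
j=18 s[j]='d': k: 1→0; π[18]=0 (border '')
j=19 s[j]='d': π[19]=0 (border '')
j=20 s[j]='b': π[20]=1 (border 'b')
j=21 s[j]='c': k: 1→0; π[21]=0 (border '')
j=22 s[j]='d': π[22]=0 (border '')
j=23 s[j]='b': π[23]=1 (border 'b')
j=24 s[j]='b': π[24]=2 (border 'bb')
j=25 s[j]='c': π[25]=3 (border 'bbc')
j=26 s[j]='d': k: 3→0; π[26]=0 (border '')
j=27 s[j]='b': π[27]=1 (border 'b')
j=28 s[j]='c': k: 1→0; π[28]=0 (border '')
j=29 s[j]='c': π[29]=0 (border '')
j=30 s[j]='b': π[30]=1 (border 'b')
j=31 s[j]='a': k: 1→0; π[31]=0 (border '')
j=32 s[j]='d': π[32]=0 (border '')
j=33 s[j]='d': π[33]=0 (border '')
j=34 s[j]='b': π[34]=1 (border 'b')
j=35 s[j]='c': k: 1→0; π[35]=0 (border '')
j=36 s[j]='c': π[36]=0 (border '')

[0, 1, 0, 1, 0, 0, 0, 0, 1, 0, 0, 0, 0, 1, 0, 0, 0, 1, 0, 0, 1, 0, 0, 1, 2, 3, 0, 1, 0, 0, 1, 0, 0, 0, 1, 0, 0]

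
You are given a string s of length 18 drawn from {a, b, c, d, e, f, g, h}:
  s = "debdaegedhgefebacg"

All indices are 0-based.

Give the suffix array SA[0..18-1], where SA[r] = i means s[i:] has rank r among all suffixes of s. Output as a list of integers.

rank→(start, suffix):
  0 → (15, 'acg')
  1 → (4, 'aegedhgefebacg')
  2 → (14, 'bacg')
  3 → (2, 'bdaegedhgefebacg')
  4 → (16, 'cg')
  5 → (3, 'daegedhgefebacg')
  6 → (0, 'debdaegedhgefebacg')
  7 → (8, 'dhgefebacg')
  8 → (13, 'ebacg')
  9 → (1, 'ebdaegedhgefebacg')
  10 → (7, 'edhgefebacg')
  11 → (11, 'efebacg')
  12 → (5, 'egedhgefebacg')
  13 → (12, 'febacg')
  14 → (17, 'g')
  15 → (6, 'gedhgefebacg')
  16 → (10, 'gefebacg')
  17 → (9, 'hgefebacg')

[15, 4, 14, 2, 16, 3, 0, 8, 13, 1, 7, 11, 5, 12, 17, 6, 10, 9]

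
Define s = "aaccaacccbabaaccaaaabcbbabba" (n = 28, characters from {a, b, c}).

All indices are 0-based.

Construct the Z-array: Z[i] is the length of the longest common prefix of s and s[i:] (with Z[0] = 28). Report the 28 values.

[28, 1, 0, 0, 4, 1, 0, 0, 0, 0, 1, 0, 6, 1, 0, 0, 2, 2, 2, 1, 0, 0, 0, 0, 1, 0, 0, 1]

Z[0]=28
i=1: i≥r, start 0; Z[1]=1 grow→box=[1,2)
i=2: i≥r, start 0; Z[2]=0
i=3: i≥r, start 0; Z[3]=0
i=4: i≥r, start 0; Z[4]=4 grow→box=[4,8)
i=5: min(r-i=3, Z[1]=1)=1; Z[5]=1
i=6: min(r-i=2, Z[2]=0)=0; Z[6]=0
i=7: min(r-i=1, Z[3]=0)=0; Z[7]=0
i=8: i≥r, start 0; Z[8]=0
i=9: i≥r, start 0; Z[9]=0
i=10: i≥r, start 0; Z[10]=1 grow→box=[10,11)
i=11: i≥r, start 0; Z[11]=0
i=12: i≥r, start 0; Z[12]=6 grow→box=[12,18)
i=13: min(r-i=5, Z[1]=1)=1; Z[13]=1
i=14: min(r-i=4, Z[2]=0)=0; Z[14]=0
i=15: min(r-i=3, Z[3]=0)=0; Z[15]=0
i=16: min(r-i=2, Z[4]=4)=2; Z[16]=2
i=17: min(r-i=1, Z[5]=1)=1; Z[17]=2 grow→box=[17,19)
i=18: min(r-i=1, Z[1]=1)=1; Z[18]=2 grow→box=[18,20)
i=19: min(r-i=1, Z[1]=1)=1; Z[19]=1
i=20: i≥r, start 0; Z[20]=0
i=21: i≥r, start 0; Z[21]=0
i=22: i≥r, start 0; Z[22]=0
i=23: i≥r, start 0; Z[23]=0
i=24: i≥r, start 0; Z[24]=1 grow→box=[24,25)
i=25: i≥r, start 0; Z[25]=0
i=26: i≥r, start 0; Z[26]=0
i=27: i≥r, start 0; Z[27]=1 grow→box=[27,28)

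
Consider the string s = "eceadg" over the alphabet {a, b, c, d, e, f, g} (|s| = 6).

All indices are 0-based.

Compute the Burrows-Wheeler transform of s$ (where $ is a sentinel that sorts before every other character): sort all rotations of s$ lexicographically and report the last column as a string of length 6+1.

geeac$d

rank  rotation last
    0  $eceadg  g
    1  adg$ece  e
    2  ceadg$e  e
    3  dg$ecea  a
    4  eadg$ec  c
    5  eceadg$  $
    6  g$ecead  d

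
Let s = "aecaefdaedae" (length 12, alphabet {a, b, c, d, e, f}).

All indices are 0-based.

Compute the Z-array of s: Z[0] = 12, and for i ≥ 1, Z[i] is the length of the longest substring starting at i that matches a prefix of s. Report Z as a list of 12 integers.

Z[0]=12
i=1: outside box; Z[1]=0
i=2: outside box; Z[2]=0
i=3: outside box; Z[3]=2 scan→box=[3,5)
i=4: min(r-i=1, Z[1]=0)=0; Z[4]=0
i=5: outside box; Z[5]=0
i=6: outside box; Z[6]=0
i=7: outside box; Z[7]=2 scan→box=[7,9)
i=8: min(r-i=1, Z[1]=0)=0; Z[8]=0
i=9: outside box; Z[9]=0
i=10: outside box; Z[10]=2 scan→box=[10,12)
i=11: min(r-i=1, Z[1]=0)=0; Z[11]=0

[12, 0, 0, 2, 0, 0, 0, 2, 0, 0, 2, 0]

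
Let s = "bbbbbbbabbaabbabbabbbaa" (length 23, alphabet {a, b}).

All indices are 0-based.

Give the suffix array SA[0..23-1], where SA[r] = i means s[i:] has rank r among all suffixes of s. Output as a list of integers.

sorted suffixes:
  #0 SA[0]=22  'a'
  #1 SA[1]=21  'aa'
  #2 SA[2]=10  'aabbabbabbbaa'
  #3 SA[3]=7  'abbaabbabbabbbaa'
  #4 SA[4]=11  'abbabbabbbaa'
  #5 SA[5]=14  'abbabbbaa'
  #6 SA[6]=17  'abbbaa'
  #7 SA[7]=20  'baa'
  #8 SA[8]=9  'baabbabbabbbaa'
  #9 SA[9]=6  'babbaabbabbabbbaa'
  #10 SA[10]=13  'babbabbbaa'
  #11 SA[11]=16  'babbbaa'
  #12 SA[12]=19  'bbaa'
  #13 SA[13]=8  'bbaabbabbabbbaa'
  #14 SA[14]=5  'bbabbaabbabbabbbaa'
  #15 SA[15]=12  'bbabbabbbaa'
  #16 SA[16]=15  'bbabbbaa'
  #17 SA[17]=18  'bbbaa'
  #18 SA[18]=4  'bbbabbaabbabbabbbaa'
  #19 SA[19]=3  'bbbbabbaabbabbabbbaa'
  #20 SA[20]=2  'bbbbbabbaabbabbabbbaa'
  #21 SA[21]=1  'bbbbbbabbaabbabbabbbaa'
  #22 SA[22]=0  'bbbbbbbabbaabbabbabbbaa'

[22, 21, 10, 7, 11, 14, 17, 20, 9, 6, 13, 16, 19, 8, 5, 12, 15, 18, 4, 3, 2, 1, 0]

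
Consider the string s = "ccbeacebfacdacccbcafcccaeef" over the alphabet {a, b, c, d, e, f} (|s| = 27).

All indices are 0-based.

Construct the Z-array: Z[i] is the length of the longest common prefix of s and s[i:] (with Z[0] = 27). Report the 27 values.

Z[0]=27
i=1: fresh scan; Z[1]=1 grow→box=[1,2)
i=2: fresh scan; Z[2]=0
i=3: fresh scan; Z[3]=0
i=4: fresh scan; Z[4]=0
i=5: fresh scan; Z[5]=1 grow→box=[5,6)
i=6: fresh scan; Z[6]=0
i=7: fresh scan; Z[7]=0
i=8: fresh scan; Z[8]=0
i=9: fresh scan; Z[9]=0
i=10: fresh scan; Z[10]=1 grow→box=[10,11)
i=11: fresh scan; Z[11]=0
i=12: fresh scan; Z[12]=0
i=13: fresh scan; Z[13]=2 grow→box=[13,15)
i=14: min(r-i=1, Z[1]=1)=1; Z[14]=3 grow→box=[14,17)
i=15: min(r-i=2, Z[1]=1)=1; Z[15]=1
i=16: min(r-i=1, Z[2]=0)=0; Z[16]=0
i=17: fresh scan; Z[17]=1 grow→box=[17,18)
i=18: fresh scan; Z[18]=0
i=19: fresh scan; Z[19]=0
i=20: fresh scan; Z[20]=2 grow→box=[20,22)
i=21: min(r-i=1, Z[1]=1)=1; Z[21]=2 grow→box=[21,23)
i=22: min(r-i=1, Z[1]=1)=1; Z[22]=1
i=23: fresh scan; Z[23]=0
i=24: fresh scan; Z[24]=0
i=25: fresh scan; Z[25]=0
i=26: fresh scan; Z[26]=0

[27, 1, 0, 0, 0, 1, 0, 0, 0, 0, 1, 0, 0, 2, 3, 1, 0, 1, 0, 0, 2, 2, 1, 0, 0, 0, 0]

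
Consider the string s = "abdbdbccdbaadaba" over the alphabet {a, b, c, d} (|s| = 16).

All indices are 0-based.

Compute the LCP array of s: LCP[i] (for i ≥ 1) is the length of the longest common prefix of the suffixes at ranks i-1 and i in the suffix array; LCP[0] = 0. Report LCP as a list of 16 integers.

[0, 1, 1, 2, 1, 0, 2, 1, 1, 3, 0, 1, 0, 1, 2, 2]

rank | idx | suffix
   0 |  15 | a
   1 |  10 | aadaba
   2 |  13 | aba
   3 |   0 | abdbdbccdbaadaba
   4 |  11 | adaba
   5 |  14 | ba
   6 |   9 | baadaba
   7 |   5 | bccdbaadaba
   8 |   3 | bdbccdbaadaba
   9 |   1 | bdbdbccdbaadaba
  10 |   6 | ccdbaadaba
  11 |   7 | cdbaadaba
  12 |  12 | daba
  13 |   8 | dbaadaba
  14 |   4 | dbccdbaadaba
  15 |   2 | dbdbccdbaadaba

SA = [15, 10, 13, 0, 11, 14, 9, 5, 3, 1, 6, 7, 12, 8, 4, 2]
[i] adj suffixes → lcp
  [1] 15/10 → 1 ('a')
  [2] 10/13 → 1 ('a')
  [3] 13/0 → 2 ('ab')
  [4] 0/11 → 1 ('a')
  [5] 11/14 → 0 ('')
  [6] 14/9 → 2 ('ba')
  [7] 9/5 → 1 ('b')
  [8] 5/3 → 1 ('b')
  [9] 3/1 → 3 ('bdb')
  [10] 1/6 → 0 ('')
  [11] 6/7 → 1 ('c')
  [12] 7/12 → 0 ('')
  [13] 12/8 → 1 ('d')
  [14] 8/4 → 2 ('db')
  [15] 4/2 → 2 ('db')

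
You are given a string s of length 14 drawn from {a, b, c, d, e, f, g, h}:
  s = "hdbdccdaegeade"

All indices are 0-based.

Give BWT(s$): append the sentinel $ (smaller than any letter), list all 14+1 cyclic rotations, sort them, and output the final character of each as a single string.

rank  rotation         last
    0  $hdbdccdaegeade  e
    1  ade$hdbdccdaege  e
    2  aegeade$hdbdccd  d
    3  bdccdaegeade$hd  d
    4  ccdaegeade$hdbd  d
    5  cdaegeade$hdbdc  c
    6  daegeade$hdbdcc  c
    7  dbdccdaegeade$h  h
    8  dccdaegeade$hdb  b
    9  de$hdbdccdaegea  a
   10  e$hdbdccdaegead  d
   11  eade$hdbdccdaeg  g
   12  egeade$hdbdccda  a
   13  geade$hdbdccdae  e
   14  hdbdccdaegeade$  $

eedddcchbadgae$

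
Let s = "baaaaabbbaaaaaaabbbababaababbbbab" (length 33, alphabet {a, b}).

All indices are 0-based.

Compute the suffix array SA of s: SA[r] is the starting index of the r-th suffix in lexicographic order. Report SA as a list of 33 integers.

rank | idx | suffix
   0 |   9 | aaaaaaabbbababaababbbbab
   1 |  10 | aaaaaabbbababaababbbbab
   2 |   1 | aaaaabbbaaaaaaabbbababaababbbbab
   3 |  11 | aaaaabbbababaababbbbab
   4 |   2 | aaaabbbaaaaaaabbbababaababbbbab
   5 |  12 | aaaabbbababaababbbbab
   6 |   3 | aaabbbaaaaaaabbbababaababbbbab
   7 |  13 | aaabbbababaababbbbab
   8 |  23 | aababbbbab
   9 |   4 | aabbbaaaaaaabbbababaababbbbab
  10 |  14 | aabbbababaababbbbab
  11 |  31 | ab
  12 |  21 | abaababbbbab
  13 |  19 | ababaababbbbab
  14 |  24 | ababbbbab
  15 |   5 | abbbaaaaaaabbbababaababbbbab
  16 |  15 | abbbababaababbbbab
  17 |  26 | abbbbab
  18 |  32 | b
  19 |   8 | baaaaaaabbbababaababbbbab
  20 |   0 | baaaaabbbaaaaaaabbbababaababbbbab
  21 |  22 | baababbbbab
  22 |  30 | bab
  23 |  20 | babaababbbbab
  24 |  18 | bababaababbbbab
  25 |  25 | babbbbab
  26 |   7 | bbaaaaaaabbbababaababbbbab
  27 |  29 | bbab
  28 |  17 | bbababaababbbbab
  29 |   6 | bbbaaaaaaabbbababaababbbbab
  30 |  28 | bbbab
  31 |  16 | bbbababaababbbbab
  32 |  27 | bbbbab

[9, 10, 1, 11, 2, 12, 3, 13, 23, 4, 14, 31, 21, 19, 24, 5, 15, 26, 32, 8, 0, 22, 30, 20, 18, 25, 7, 29, 17, 6, 28, 16, 27]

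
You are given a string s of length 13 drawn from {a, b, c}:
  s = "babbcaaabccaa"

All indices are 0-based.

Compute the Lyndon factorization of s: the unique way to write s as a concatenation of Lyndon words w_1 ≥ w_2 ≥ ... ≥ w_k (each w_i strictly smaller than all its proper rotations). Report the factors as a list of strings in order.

["b", "abbc", "aaabcc", "a", "a"]

emit factor 1: 'b' (i=0, period=1)
emit factor 2: 'abbc' (i=1, period=4)
emit factor 3: 'aaabcc' (i=5, period=6)
emit factor 4: 'a' (i=11, period=1)
emit factor 5: 'a' (i=12, period=1)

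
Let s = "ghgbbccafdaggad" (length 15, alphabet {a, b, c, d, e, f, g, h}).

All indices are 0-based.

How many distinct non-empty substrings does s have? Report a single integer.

rank→(start, suffix):
  0 → (13, 'ad')
  1 → (7, 'afdaggad')
  2 → (10, 'aggad')
  3 → (3, 'bbccafdaggad')
  4 → (4, 'bccafdaggad')
  5 → (6, 'cafdaggad')
  6 → (5, 'ccafdaggad')
  7 → (14, 'd')
  8 → (9, 'daggad')
  9 → (8, 'fdaggad')
  10 → (12, 'gad')
  11 → (2, 'gbbccafdaggad')
  12 → (11, 'ggad')
  13 → (0, 'ghgbbccafdaggad')
  14 → (1, 'hgbbccafdaggad')

SA = [13, 7, 10, 3, 4, 6, 5, 14, 9, 8, 12, 2, 11, 0, 1]
[i] adj suffixes → lcp
  [1] 13/7 → 1 ('a')
  [2] 7/10 → 1 ('a')
  [3] 10/3 → 0 ('')
  [4] 3/4 → 1 ('b')
  [5] 4/6 → 0 ('')
  [6] 6/5 → 1 ('c')
  [7] 5/14 → 0 ('')
  [8] 14/9 → 1 ('d')
  [9] 9/8 → 0 ('')
  [10] 8/12 → 0 ('')
  [11] 12/2 → 1 ('g')
  [12] 2/11 → 1 ('g')
  [13] 11/0 → 1 ('g')
  [14] 0/1 → 0 ('')

n(n+1)/2 = 15·16/2 = 120
Σ LCP = 0 + 1 + 1 + 0 + 1 + 0 + 1 + 0 + 1 + 0 + 0 + 1 + 1 + 1 + 0 = 8
distinct = 120 − 8 = 112

112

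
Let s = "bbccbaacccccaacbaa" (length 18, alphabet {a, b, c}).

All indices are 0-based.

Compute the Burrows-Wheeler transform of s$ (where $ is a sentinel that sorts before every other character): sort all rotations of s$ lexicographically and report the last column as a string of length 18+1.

aabcbaacc$bcaccbcca

rank  rotation             last
    0  $bbccbaacccccaacbaa  a
    1  a$bbccbaacccccaacba  a
    2  aa$bbccbaacccccaacb  b
    3  aacbaa$bbccbaaccccc  c
    4  aacccccaacbaa$bbccb  b
    5  acbaa$bbccbaaccccca  a
    6  acccccaacbaa$bbccba  a
    7  baa$bbccbaacccccaac  c
    8  baacccccaacbaa$bbcc  c
    9  bbccbaacccccaacbaa$  $
   10  bccbaacccccaacbaa$b  b
   11  caacbaa$bbccbaacccc  c
   12  cbaa$bbccbaacccccaa  a
   13  cbaacccccaacbaa$bbc  c
   14  ccaacbaa$bbccbaaccc  c
   15  ccbaacccccaacbaa$bb  b
   16  cccaacbaa$bbccbaacc  c
   17  ccccaacbaa$bbccbaac  c
   18  cccccaacbaa$bbccbaa  a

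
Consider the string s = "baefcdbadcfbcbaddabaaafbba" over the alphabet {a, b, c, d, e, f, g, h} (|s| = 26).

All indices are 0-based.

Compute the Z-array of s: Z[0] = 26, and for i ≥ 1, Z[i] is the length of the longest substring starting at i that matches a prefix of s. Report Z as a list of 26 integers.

[26, 0, 0, 0, 0, 0, 2, 0, 0, 0, 0, 1, 0, 2, 0, 0, 0, 0, 2, 0, 0, 0, 0, 1, 2, 0]

Z[0]=26
i=1: fresh scan; Z[1]=0
i=2: fresh scan; Z[2]=0
i=3: fresh scan; Z[3]=0
i=4: fresh scan; Z[4]=0
i=5: fresh scan; Z[5]=0
i=6: fresh scan; Z[6]=2 scan→box=[6,8)
i=7: min(r-i=1, Z[1]=0)=0; Z[7]=0
i=8: fresh scan; Z[8]=0
i=9: fresh scan; Z[9]=0
i=10: fresh scan; Z[10]=0
i=11: fresh scan; Z[11]=1 scan→box=[11,12)
i=12: fresh scan; Z[12]=0
i=13: fresh scan; Z[13]=2 scan→box=[13,15)
i=14: min(r-i=1, Z[1]=0)=0; Z[14]=0
i=15: fresh scan; Z[15]=0
i=16: fresh scan; Z[16]=0
i=17: fresh scan; Z[17]=0
i=18: fresh scan; Z[18]=2 scan→box=[18,20)
i=19: min(r-i=1, Z[1]=0)=0; Z[19]=0
i=20: fresh scan; Z[20]=0
i=21: fresh scan; Z[21]=0
i=22: fresh scan; Z[22]=0
i=23: fresh scan; Z[23]=1 scan→box=[23,24)
i=24: fresh scan; Z[24]=2 scan→box=[24,26)
i=25: min(r-i=1, Z[1]=0)=0; Z[25]=0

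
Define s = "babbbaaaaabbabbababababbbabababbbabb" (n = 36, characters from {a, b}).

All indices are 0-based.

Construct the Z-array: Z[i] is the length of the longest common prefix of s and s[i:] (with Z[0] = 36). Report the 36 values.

[36, 0, 1, 1, 2, 0, 0, 0, 0, 0, 1, 4, 0, 1, 3, 0, 3, 0, 3, 0, 6, 0, 1, 1, 3, 0, 3, 0, 6, 0, 1, 1, 4, 0, 1, 1]

Z[0]=36
i=1: fresh scan; Z[1]=0
i=2: fresh scan; Z[2]=1 grow→box=[2,3)
i=3: fresh scan; Z[3]=1 grow→box=[3,4)
i=4: fresh scan; Z[4]=2 grow→box=[4,6)
i=5: min(r-i=1, Z[1]=0)=0; Z[5]=0
i=6: fresh scan; Z[6]=0
i=7: fresh scan; Z[7]=0
i=8: fresh scan; Z[8]=0
i=9: fresh scan; Z[9]=0
i=10: fresh scan; Z[10]=1 grow→box=[10,11)
i=11: fresh scan; Z[11]=4 grow→box=[11,15)
i=12: min(r-i=3, Z[1]=0)=0; Z[12]=0
i=13: min(r-i=2, Z[2]=1)=1; Z[13]=1
i=14: min(r-i=1, Z[3]=1)=1; Z[14]=3 grow→box=[14,17)
i=15: min(r-i=2, Z[1]=0)=0; Z[15]=0
i=16: min(r-i=1, Z[2]=1)=1; Z[16]=3 grow→box=[16,19)
i=17: min(r-i=2, Z[1]=0)=0; Z[17]=0
i=18: min(r-i=1, Z[2]=1)=1; Z[18]=3 grow→box=[18,21)
i=19: min(r-i=2, Z[1]=0)=0; Z[19]=0
i=20: min(r-i=1, Z[2]=1)=1; Z[20]=6 grow→box=[20,26)
i=21: min(r-i=5, Z[1]=0)=0; Z[21]=0
i=22: min(r-i=4, Z[2]=1)=1; Z[22]=1
i=23: min(r-i=3, Z[3]=1)=1; Z[23]=1
i=24: min(r-i=2, Z[4]=2)=2; Z[24]=3 grow→box=[24,27)
i=25: min(r-i=2, Z[1]=0)=0; Z[25]=0
i=26: min(r-i=1, Z[2]=1)=1; Z[26]=3 grow→box=[26,29)
i=27: min(r-i=2, Z[1]=0)=0; Z[27]=0
i=28: min(r-i=1, Z[2]=1)=1; Z[28]=6 grow→box=[28,34)
i=29: min(r-i=5, Z[1]=0)=0; Z[29]=0
i=30: min(r-i=4, Z[2]=1)=1; Z[30]=1
i=31: min(r-i=3, Z[3]=1)=1; Z[31]=1
i=32: min(r-i=2, Z[4]=2)=2; Z[32]=4 grow→box=[32,36)
i=33: min(r-i=3, Z[1]=0)=0; Z[33]=0
i=34: min(r-i=2, Z[2]=1)=1; Z[34]=1
i=35: min(r-i=1, Z[3]=1)=1; Z[35]=1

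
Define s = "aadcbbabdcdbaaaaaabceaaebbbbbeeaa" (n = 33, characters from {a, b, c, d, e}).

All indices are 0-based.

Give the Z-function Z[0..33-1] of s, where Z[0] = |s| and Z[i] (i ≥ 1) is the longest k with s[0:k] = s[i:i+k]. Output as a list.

Z[0]=33
i=1: fresh scan; Z[1]=1 scan→box=[1,2)
i=2: fresh scan; Z[2]=0
i=3: fresh scan; Z[3]=0
i=4: fresh scan; Z[4]=0
i=5: fresh scan; Z[5]=0
i=6: fresh scan; Z[6]=1 scan→box=[6,7)
i=7: fresh scan; Z[7]=0
i=8: fresh scan; Z[8]=0
i=9: fresh scan; Z[9]=0
i=10: fresh scan; Z[10]=0
i=11: fresh scan; Z[11]=0
i=12: fresh scan; Z[12]=2 scan→box=[12,14)
i=13: min(r-i=1, Z[1]=1)=1; Z[13]=2 scan→box=[13,15)
i=14: min(r-i=1, Z[1]=1)=1; Z[14]=2 scan→box=[14,16)
i=15: min(r-i=1, Z[1]=1)=1; Z[15]=2 scan→box=[15,17)
i=16: min(r-i=1, Z[1]=1)=1; Z[16]=2 scan→box=[16,18)
i=17: min(r-i=1, Z[1]=1)=1; Z[17]=1
i=18: fresh scan; Z[18]=0
i=19: fresh scan; Z[19]=0
i=20: fresh scan; Z[20]=0
i=21: fresh scan; Z[21]=2 scan→box=[21,23)
i=22: min(r-i=1, Z[1]=1)=1; Z[22]=1
i=23: fresh scan; Z[23]=0
i=24: fresh scan; Z[24]=0
i=25: fresh scan; Z[25]=0
i=26: fresh scan; Z[26]=0
i=27: fresh scan; Z[27]=0
i=28: fresh scan; Z[28]=0
i=29: fresh scan; Z[29]=0
i=30: fresh scan; Z[30]=0
i=31: fresh scan; Z[31]=2 scan→box=[31,33)
i=32: min(r-i=1, Z[1]=1)=1; Z[32]=1

[33, 1, 0, 0, 0, 0, 1, 0, 0, 0, 0, 0, 2, 2, 2, 2, 2, 1, 0, 0, 0, 2, 1, 0, 0, 0, 0, 0, 0, 0, 0, 2, 1]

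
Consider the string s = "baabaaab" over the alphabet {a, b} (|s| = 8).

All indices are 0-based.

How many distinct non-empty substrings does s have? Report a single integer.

24

rank→(start, suffix):
  0 → (4, 'aaab')
  1 → (5, 'aab')
  2 → (1, 'aabaaab')
  3 → (6, 'ab')
  4 → (2, 'abaaab')
  5 → (7, 'b')
  6 → (3, 'baaab')
  7 → (0, 'baabaaab')

SA = [4, 5, 1, 6, 2, 7, 3, 0]
rank  pair      lcp
   1  s[4:],s[5:]  2  'aa'
   2  s[5:],s[1:]  3  'aab'
   3  s[1:],s[6:]  1  'a'
   4  s[6:],s[2:]  2  'ab'
   5  s[2:],s[7:]  0  ''
   6  s[7:],s[3:]  1  'b'
   7  s[3:],s[0:]  3  'baa'

n(n+1)/2 = 8·9/2 = 36
Σ LCP = 0 + 2 + 3 + 1 + 2 + 0 + 1 + 3 = 12
distinct = 36 − 12 = 24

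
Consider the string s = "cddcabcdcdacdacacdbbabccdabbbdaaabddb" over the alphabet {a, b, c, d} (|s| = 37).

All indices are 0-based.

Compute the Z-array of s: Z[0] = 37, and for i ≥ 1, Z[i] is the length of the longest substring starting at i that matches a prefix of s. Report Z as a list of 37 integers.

Z[0]=37
i=1: outside box; Z[1]=0
i=2: outside box; Z[2]=0
i=3: outside box; Z[3]=1 extend→box=[3,4)
i=4: outside box; Z[4]=0
i=5: outside box; Z[5]=0
i=6: outside box; Z[6]=2 extend→box=[6,8)
i=7: min(r-i=1, Z[1]=0)=0; Z[7]=0
i=8: outside box; Z[8]=2 extend→box=[8,10)
i=9: min(r-i=1, Z[1]=0)=0; Z[9]=0
i=10: outside box; Z[10]=0
i=11: outside box; Z[11]=2 extend→box=[11,13)
i=12: min(r-i=1, Z[1]=0)=0; Z[12]=0
i=13: outside box; Z[13]=0
i=14: outside box; Z[14]=1 extend→box=[14,15)
i=15: outside box; Z[15]=0
i=16: outside box; Z[16]=2 extend→box=[16,18)
i=17: min(r-i=1, Z[1]=0)=0; Z[17]=0
i=18: outside box; Z[18]=0
i=19: outside box; Z[19]=0
i=20: outside box; Z[20]=0
i=21: outside box; Z[21]=0
i=22: outside box; Z[22]=1 extend→box=[22,23)
i=23: outside box; Z[23]=2 extend→box=[23,25)
i=24: min(r-i=1, Z[1]=0)=0; Z[24]=0
i=25: outside box; Z[25]=0
i=26: outside box; Z[26]=0
i=27: outside box; Z[27]=0
i=28: outside box; Z[28]=0
i=29: outside box; Z[29]=0
i=30: outside box; Z[30]=0
i=31: outside box; Z[31]=0
i=32: outside box; Z[32]=0
i=33: outside box; Z[33]=0
i=34: outside box; Z[34]=0
i=35: outside box; Z[35]=0
i=36: outside box; Z[36]=0

[37, 0, 0, 1, 0, 0, 2, 0, 2, 0, 0, 2, 0, 0, 1, 0, 2, 0, 0, 0, 0, 0, 1, 2, 0, 0, 0, 0, 0, 0, 0, 0, 0, 0, 0, 0, 0]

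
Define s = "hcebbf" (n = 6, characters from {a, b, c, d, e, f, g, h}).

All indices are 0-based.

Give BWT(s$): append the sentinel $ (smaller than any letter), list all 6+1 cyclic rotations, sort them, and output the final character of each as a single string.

febhcb$

rank  rotation last
    0  $hcebbf  f
    1  bbf$hce  e
    2  bf$hceb  b
    3  cebbf$h  h
    4  ebbf$hc  c
    5  f$hcebb  b
    6  hcebbf$  $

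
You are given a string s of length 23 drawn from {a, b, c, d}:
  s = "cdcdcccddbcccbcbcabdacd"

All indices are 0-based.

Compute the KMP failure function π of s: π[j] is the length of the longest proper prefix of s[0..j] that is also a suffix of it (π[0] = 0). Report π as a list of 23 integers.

π[0] = 0
j=1 s[j]='d': π[1]=0 (border '')
j=2 s[j]='c': π[2]=1 (border 'c')
j=3 s[j]='d': π[3]=2 (border 'cd')
j=4 s[j]='c': π[4]=3 (border 'cdc')
j=5 s[j]='c': k: 3→1→0; π[5]=1 (border 'c')
j=6 s[j]='c': k: 1→0; π[6]=1 (border 'c')
j=7 s[j]='d': π[7]=2 (border 'cd')
j=8 s[j]='d': k: 2→0; π[8]=0 (border '')
j=9 s[j]='b': π[9]=0 (border '')
j=10 s[j]='c': π[10]=1 (border 'c')
j=11 s[j]='c': k: 1→0; π[11]=1 (border 'c')
j=12 s[j]='c': k: 1→0; π[12]=1 (border 'c')
j=13 s[j]='b': k: 1→0; π[13]=0 (border '')
j=14 s[j]='c': π[14]=1 (border 'c')
j=15 s[j]='b': k: 1→0; π[15]=0 (border '')
j=16 s[j]='c': π[16]=1 (border 'c')
j=17 s[j]='a': k: 1→0; π[17]=0 (border '')
j=18 s[j]='b': π[18]=0 (border '')
j=19 s[j]='d': π[19]=0 (border '')
j=20 s[j]='a': π[20]=0 (border '')
j=21 s[j]='c': π[21]=1 (border 'c')
j=22 s[j]='d': π[22]=2 (border 'cd')

[0, 0, 1, 2, 3, 1, 1, 2, 0, 0, 1, 1, 1, 0, 1, 0, 1, 0, 0, 0, 0, 1, 2]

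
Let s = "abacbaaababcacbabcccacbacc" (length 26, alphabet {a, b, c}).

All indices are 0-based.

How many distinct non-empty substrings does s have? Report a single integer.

sorted suffixes:
  #0 SA[0]=5  'aaababcacbabcccacbacc'
  #1 SA[1]=6  'aababcacbabcccacbacc'
  #2 SA[2]=7  'ababcacbabcccacbacc'
  #3 SA[3]=0  'abacbaaababcacbabcccacbacc'
  #4 SA[4]=9  'abcacbabcccacbacc'
  #5 SA[5]=15  'abcccacbacc'
  #6 SA[6]=2  'acbaaababcacbabcccacbacc'
  #7 SA[7]=12  'acbabcccacbacc'
  #8 SA[8]=20  'acbacc'
  #9 SA[9]=23  'acc'
  #10 SA[10]=4  'baaababcacbabcccacbacc'
  #11 SA[11]=8  'babcacbabcccacbacc'
  #12 SA[12]=14  'babcccacbacc'
  #13 SA[13]=1  'bacbaaababcacbabcccacbacc'
  #14 SA[14]=22  'bacc'
  #15 SA[15]=10  'bcacbabcccacbacc'
  #16 SA[16]=16  'bcccacbacc'
  #17 SA[17]=25  'c'
  #18 SA[18]=11  'cacbabcccacbacc'
  #19 SA[19]=19  'cacbacc'
  #20 SA[20]=3  'cbaaababcacbabcccacbacc'
  #21 SA[21]=13  'cbabcccacbacc'
  #22 SA[22]=21  'cbacc'
  #23 SA[23]=24  'cc'
  #24 SA[24]=18  'ccacbacc'
  #25 SA[25]=17  'cccacbacc'

SA = [5, 6, 7, 0, 9, 15, 2, 12, 20, 23, 4, 8, 14, 1, 22, 10, 16, 25, 11, 19, 3, 13, 21, 24, 18, 17]
i: (SA[i-1],SA[i]) lcp shared
  1: (5,6) 2 'aa'
  2: (6,7) 1 'a'
  3: (7,0) 3 'aba'
  4: (0,9) 2 'ab'
  5: (9,15) 3 'abc'
  6: (15,2) 1 'a'
  7: (2,12) 4 'acba'
  8: (12,20) 4 'acba'
  9: (20,23) 2 'ac'
  10: (23,4) 0 ''
  11: (4,8) 2 'ba'
  12: (8,14) 4 'babc'
  13: (14,1) 2 'ba'
  14: (1,22) 3 'bac'
  15: (22,10) 1 'b'
  16: (10,16) 2 'bc'
  17: (16,25) 0 ''
  18: (25,11) 1 'c'
  19: (11,19) 5 'cacba'
  20: (19,3) 1 'c'
  21: (3,13) 3 'cba'
  22: (13,21) 3 'cba'
  23: (21,24) 1 'c'
  24: (24,18) 2 'cc'
  25: (18,17) 2 'cc'

n(n+1)/2 = 26·27/2 = 351
Σ LCP = 0 + 2 + 1 + 3 + 2 + 3 + 1 + 4 + 4 + 2 + 0 + 2 + 4 + 2 + 3 + 1 + 2 + 0 + 1 + 5 + 1 + 3 + 3 + 1 + 2 + 2 = 54
distinct = 351 − 54 = 297

297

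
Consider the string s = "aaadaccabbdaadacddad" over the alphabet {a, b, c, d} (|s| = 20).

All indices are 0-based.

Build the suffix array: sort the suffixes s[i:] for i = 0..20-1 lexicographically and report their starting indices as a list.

rank→(start, suffix):
  0 → (0, 'aaadaccabbdaadacddad')
  1 → (1, 'aadaccabbdaadacddad')
  2 → (11, 'aadacddad')
  3 → (7, 'abbdaadacddad')
  4 → (4, 'accabbdaadacddad')
  5 → (14, 'acddad')
  6 → (18, 'ad')
  7 → (2, 'adaccabbdaadacddad')
  8 → (12, 'adacddad')
  9 → (8, 'bbdaadacddad')
  10 → (9, 'bdaadacddad')
  11 → (6, 'cabbdaadacddad')
  12 → (5, 'ccabbdaadacddad')
  13 → (15, 'cddad')
  14 → (19, 'd')
  15 → (10, 'daadacddad')
  16 → (3, 'daccabbdaadacddad')
  17 → (13, 'dacddad')
  18 → (17, 'dad')
  19 → (16, 'ddad')

[0, 1, 11, 7, 4, 14, 18, 2, 12, 8, 9, 6, 5, 15, 19, 10, 3, 13, 17, 16]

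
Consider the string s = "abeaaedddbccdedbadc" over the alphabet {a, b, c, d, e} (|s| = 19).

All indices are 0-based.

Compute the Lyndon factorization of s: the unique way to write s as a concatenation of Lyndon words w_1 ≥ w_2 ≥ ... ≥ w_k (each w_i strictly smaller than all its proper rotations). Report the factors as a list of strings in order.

["abe", "aaedddbccdedbadc"]

emit factor 1: 'abe' (i=0, period=3)
emit factor 2: 'aaedddbccdedbadc' (i=3, period=16)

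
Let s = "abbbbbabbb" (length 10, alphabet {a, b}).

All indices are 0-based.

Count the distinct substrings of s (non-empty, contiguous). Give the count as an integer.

35

rank→(start, suffix):
  0 → (6, 'abbb')
  1 → (0, 'abbbbbabbb')
  2 → (9, 'b')
  3 → (5, 'babbb')
  4 → (8, 'bb')
  5 → (4, 'bbabbb')
  6 → (7, 'bbb')
  7 → (3, 'bbbabbb')
  8 → (2, 'bbbbabbb')
  9 → (1, 'bbbbbabbb')

SA = [6, 0, 9, 5, 8, 4, 7, 3, 2, 1]
rank  pair      lcp
   1  s[6:],s[0:]  4  'abbb'
   2  s[0:],s[9:]  0  ''
   3  s[9:],s[5:]  1  'b'
   4  s[5:],s[8:]  1  'b'
   5  s[8:],s[4:]  2  'bb'
   6  s[4:],s[7:]  2  'bb'
   7  s[7:],s[3:]  3  'bbb'
   8  s[3:],s[2:]  3  'bbb'
   9  s[2:],s[1:]  4  'bbbb'

n(n+1)/2 = 10·11/2 = 55
Σ LCP = 0 + 4 + 0 + 1 + 1 + 2 + 2 + 3 + 3 + 4 = 20
distinct = 55 − 20 = 35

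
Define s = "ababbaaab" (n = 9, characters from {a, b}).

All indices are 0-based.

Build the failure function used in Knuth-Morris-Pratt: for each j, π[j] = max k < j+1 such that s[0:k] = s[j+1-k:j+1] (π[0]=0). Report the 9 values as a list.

π[0] = 0
j=1 s[j]='b': π[1]=0 (border '')
j=2 s[j]='a': π[2]=1 (border 'a')
j=3 s[j]='b': π[3]=2 (border 'ab')
j=4 s[j]='b': k: 2→0; π[4]=0 (border '')
j=5 s[j]='a': π[5]=1 (border 'a')
j=6 s[j]='a': k: 1→0; π[6]=1 (border 'a')
j=7 s[j]='a': k: 1→0; π[7]=1 (border 'a')
j=8 s[j]='b': π[8]=2 (border 'ab')

[0, 0, 1, 2, 0, 1, 1, 1, 2]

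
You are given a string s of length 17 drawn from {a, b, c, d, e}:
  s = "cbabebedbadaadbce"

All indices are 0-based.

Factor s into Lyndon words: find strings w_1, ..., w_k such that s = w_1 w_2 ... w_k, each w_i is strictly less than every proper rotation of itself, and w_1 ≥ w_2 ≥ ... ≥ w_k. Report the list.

emit factor 1: 'c' (i=0, period=1)
emit factor 2: 'b' (i=1, period=1)
emit factor 3: 'abebedbad' (i=2, period=9)
emit factor 4: 'aadbce' (i=11, period=6)

["c", "b", "abebedbad", "aadbce"]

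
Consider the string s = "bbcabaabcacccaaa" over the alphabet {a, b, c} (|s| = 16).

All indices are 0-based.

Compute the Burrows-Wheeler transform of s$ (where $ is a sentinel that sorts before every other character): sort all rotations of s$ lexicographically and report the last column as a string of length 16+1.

aaacbcaca$bacbbca

rank  rotation           last
    0  $bbcabaabcacccaaa  a
    1  a$bbcabaabcacccaa  a
    2  aa$bbcabaabcaccca  a
    3  aaa$bbcabaabcaccc  c
    4  aabcacccaaa$bbcab  b
    5  abaabcacccaaa$bbc  c
    6  abcacccaaa$bbcaba  a
    7  acccaaa$bbcabaabc  c
    8  baabcacccaaa$bbca  a
    9  bbcabaabcacccaaa$  $
   10  bcabaabcacccaaa$b  b
   11  bcacccaaa$bbcabaa  a
   12  caaa$bbcabaabcacc  c
   13  cabaabcacccaaa$bb  b
   14  cacccaaa$bbcabaab  b
   15  ccaaa$bbcabaabcac  c
   16  cccaaa$bbcabaabca  a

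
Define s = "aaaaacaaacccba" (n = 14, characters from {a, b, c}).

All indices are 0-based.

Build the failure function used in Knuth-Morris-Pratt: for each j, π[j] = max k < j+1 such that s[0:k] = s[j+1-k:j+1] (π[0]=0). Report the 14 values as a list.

[0, 1, 2, 3, 4, 0, 1, 2, 3, 0, 0, 0, 0, 1]

π[0] = 0
j=1 s[j]='a': π[1]=1 (border 'a')
j=2 s[j]='a': π[2]=2 (border 'aa')
j=3 s[j]='a': π[3]=3 (border 'aaa')
j=4 s[j]='a': π[4]=4 (border 'aaaa')
j=5 s[j]='c': k: 4→3→2→1→0; π[5]=0 (border '')
j=6 s[j]='a': π[6]=1 (border 'a')
j=7 s[j]='a': π[7]=2 (border 'aa')
j=8 s[j]='a': π[8]=3 (border 'aaa')
j=9 s[j]='c': k: 3→2→1→0; π[9]=0 (border '')
j=10 s[j]='c': π[10]=0 (border '')
j=11 s[j]='c': π[11]=0 (border '')
j=12 s[j]='b': π[12]=0 (border '')
j=13 s[j]='a': π[13]=1 (border 'a')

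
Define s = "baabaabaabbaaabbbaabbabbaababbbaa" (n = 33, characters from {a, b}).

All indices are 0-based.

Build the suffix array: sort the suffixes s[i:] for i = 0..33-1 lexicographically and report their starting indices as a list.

[32, 31, 11, 1, 4, 24, 7, 17, 12, 2, 5, 25, 8, 21, 18, 27, 13, 30, 10, 0, 3, 23, 6, 16, 20, 26, 29, 9, 22, 15, 19, 28, 14]

rank→(start, suffix):
  0 → (32, 'a')
  1 → (31, 'aa')
  2 → (11, 'aaabbbaabbabbaababbbaa')
  3 → (1, 'aabaabaabbaaabbbaabbabbaababbbaa')
  4 → (4, 'aabaabbaaabbbaabbabbaababbbaa')
  5 → (24, 'aababbbaa')
  6 → (7, 'aabbaaabbbaabbabbaababbbaa')
  7 → (17, 'aabbabbaababbbaa')
  8 → (12, 'aabbbaabbabbaababbbaa')
  9 → (2, 'abaabaabbaaabbbaabbabbaababbbaa')
  10 → (5, 'abaabbaaabbbaabbabbaababbbaa')
  11 → (25, 'ababbbaa')
  12 → (8, 'abbaaabbbaabbabbaababbbaa')
  13 → (21, 'abbaababbbaa')
  14 → (18, 'abbabbaababbbaa')
  15 → (27, 'abbbaa')
  16 → (13, 'abbbaabbabbaababbbaa')
  17 → (30, 'baa')
  18 → (10, 'baaabbbaabbabbaababbbaa')
  19 → (0, 'baabaabaabbaaabbbaabbabbaababbbaa')
  20 → (3, 'baabaabbaaabbbaabbabbaababbbaa')
  21 → (23, 'baababbbaa')
  22 → (6, 'baabbaaabbbaabbabbaababbbaa')
  23 → (16, 'baabbabbaababbbaa')
  24 → (20, 'babbaababbbaa')
  25 → (26, 'babbbaa')
  26 → (29, 'bbaa')
  27 → (9, 'bbaaabbbaabbabbaababbbaa')
  28 → (22, 'bbaababbbaa')
  29 → (15, 'bbaabbabbaababbbaa')
  30 → (19, 'bbabbaababbbaa')
  31 → (28, 'bbbaa')
  32 → (14, 'bbbaabbabbaababbbaa')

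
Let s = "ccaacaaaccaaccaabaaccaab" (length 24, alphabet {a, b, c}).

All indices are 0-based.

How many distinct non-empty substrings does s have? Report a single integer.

rank | idx | suffix
   0 |   5 | aaaccaaccaabaaccaab
   1 |  21 | aab
   2 |  14 | aabaaccaab
   3 |   2 | aacaaaccaaccaabaaccaab
   4 |  17 | aaccaab
   5 |  10 | aaccaabaaccaab
   6 |   6 | aaccaaccaabaaccaab
   7 |  22 | ab
   8 |  15 | abaaccaab
   9 |   3 | acaaaccaaccaabaaccaab
  10 |  18 | accaab
  11 |  11 | accaabaaccaab
  12 |   7 | accaaccaabaaccaab
  13 |  23 | b
  14 |  16 | baaccaab
  15 |   4 | caaaccaaccaabaaccaab
  16 |  20 | caab
  17 |  13 | caabaaccaab
  18 |   1 | caacaaaccaaccaabaaccaab
  19 |   9 | caaccaabaaccaab
  20 |  19 | ccaab
  21 |  12 | ccaabaaccaab
  22 |   0 | ccaacaaaccaaccaabaaccaab
  23 |   8 | ccaaccaabaaccaab

SA = [5, 21, 14, 2, 17, 10, 6, 22, 15, 3, 18, 11, 7, 23, 16, 4, 20, 13, 1, 9, 19, 12, 0, 8]
[i] adj suffixes → lcp
  [1] 5/21 → 2 ('aa')
  [2] 21/14 → 3 ('aab')
  [3] 14/2 → 2 ('aa')
  [4] 2/17 → 3 ('aac')
  [5] 17/10 → 7 ('aaccaab')
  [6] 10/6 → 6 ('aaccaa')
  [7] 6/22 → 1 ('a')
  [8] 22/15 → 2 ('ab')
  [9] 15/3 → 1 ('a')
  [10] 3/18 → 2 ('ac')
  [11] 18/11 → 6 ('accaab')
  [12] 11/7 → 5 ('accaa')
  [13] 7/23 → 0 ('')
  [14] 23/16 → 1 ('b')
  [15] 16/4 → 0 ('')
  [16] 4/20 → 3 ('caa')
  [17] 20/13 → 4 ('caab')
  [18] 13/1 → 3 ('caa')
  [19] 1/9 → 4 ('caac')
  [20] 9/19 → 1 ('c')
  [21] 19/12 → 5 ('ccaab')
  [22] 12/0 → 4 ('ccaa')
  [23] 0/8 → 5 ('ccaac')

n(n+1)/2 = 24·25/2 = 300
Σ LCP = 0 + 2 + 3 + 2 + 3 + 7 + 6 + 1 + 2 + 1 + 2 + 6 + 5 + 0 + 1 + 0 + 3 + 4 + 3 + 4 + 1 + 5 + 4 + 5 = 70
distinct = 300 − 70 = 230

230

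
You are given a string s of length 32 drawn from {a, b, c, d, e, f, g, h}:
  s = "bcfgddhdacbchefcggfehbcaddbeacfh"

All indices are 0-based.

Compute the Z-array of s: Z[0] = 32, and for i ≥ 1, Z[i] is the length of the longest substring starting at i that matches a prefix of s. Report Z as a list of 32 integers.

Z[0]=32
i=1: i≥r, start 0; Z[1]=0
i=2: i≥r, start 0; Z[2]=0
i=3: i≥r, start 0; Z[3]=0
i=4: i≥r, start 0; Z[4]=0
i=5: i≥r, start 0; Z[5]=0
i=6: i≥r, start 0; Z[6]=0
i=7: i≥r, start 0; Z[7]=0
i=8: i≥r, start 0; Z[8]=0
i=9: i≥r, start 0; Z[9]=0
i=10: i≥r, start 0; Z[10]=2 scan→box=[10,12)
i=11: min(r-i=1, Z[1]=0)=0; Z[11]=0
i=12: i≥r, start 0; Z[12]=0
i=13: i≥r, start 0; Z[13]=0
i=14: i≥r, start 0; Z[14]=0
i=15: i≥r, start 0; Z[15]=0
i=16: i≥r, start 0; Z[16]=0
i=17: i≥r, start 0; Z[17]=0
i=18: i≥r, start 0; Z[18]=0
i=19: i≥r, start 0; Z[19]=0
i=20: i≥r, start 0; Z[20]=0
i=21: i≥r, start 0; Z[21]=2 scan→box=[21,23)
i=22: min(r-i=1, Z[1]=0)=0; Z[22]=0
i=23: i≥r, start 0; Z[23]=0
i=24: i≥r, start 0; Z[24]=0
i=25: i≥r, start 0; Z[25]=0
i=26: i≥r, start 0; Z[26]=1 scan→box=[26,27)
i=27: i≥r, start 0; Z[27]=0
i=28: i≥r, start 0; Z[28]=0
i=29: i≥r, start 0; Z[29]=0
i=30: i≥r, start 0; Z[30]=0
i=31: i≥r, start 0; Z[31]=0

[32, 0, 0, 0, 0, 0, 0, 0, 0, 0, 2, 0, 0, 0, 0, 0, 0, 0, 0, 0, 0, 2, 0, 0, 0, 0, 1, 0, 0, 0, 0, 0]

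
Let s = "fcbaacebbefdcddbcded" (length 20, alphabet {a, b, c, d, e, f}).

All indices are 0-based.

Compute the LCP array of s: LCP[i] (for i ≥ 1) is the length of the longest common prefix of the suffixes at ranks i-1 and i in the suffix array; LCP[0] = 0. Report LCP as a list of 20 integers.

rank→(start, suffix):
  0 → (3, 'aacebbefdcddbcded')
  1 → (4, 'acebbefdcddbcded')
  2 → (2, 'baacebbefdcddbcded')
  3 → (7, 'bbefdcddbcded')
  4 → (15, 'bcded')
  5 → (8, 'befdcddbcded')
  6 → (1, 'cbaacebbefdcddbcded')
  7 → (12, 'cddbcded')
  8 → (16, 'cded')
  9 → (5, 'cebbefdcddbcded')
  10 → (19, 'd')
  11 → (14, 'dbcded')
  12 → (11, 'dcddbcded')
  13 → (13, 'ddbcded')
  14 → (17, 'ded')
  15 → (6, 'ebbefdcddbcded')
  16 → (18, 'ed')
  17 → (9, 'efdcddbcded')
  18 → (0, 'fcbaacebbefdcddbcded')
  19 → (10, 'fdcddbcded')

SA = [3, 4, 2, 7, 15, 8, 1, 12, 16, 5, 19, 14, 11, 13, 17, 6, 18, 9, 0, 10]
rank  pair      lcp
   1  s[3:],s[4:]  1  'a'
   2  s[4:],s[2:]  0  ''
   3  s[2:],s[7:]  1  'b'
   4  s[7:],s[15:]  1  'b'
   5  s[15:],s[8:]  1  'b'
   6  s[8:],s[1:]  0  ''
   7  s[1:],s[12:]  1  'c'
   8  s[12:],s[16:]  2  'cd'
   9  s[16:],s[5:]  1  'c'
  10  s[5:],s[19:]  0  ''
  11  s[19:],s[14:]  1  'd'
  12  s[14:],s[11:]  1  'd'
  13  s[11:],s[13:]  1  'd'
  14  s[13:],s[17:]  1  'd'
  15  s[17:],s[6:]  0  ''
  16  s[6:],s[18:]  1  'e'
  17  s[18:],s[9:]  1  'e'
  18  s[9:],s[0:]  0  ''
  19  s[0:],s[10:]  1  'f'

[0, 1, 0, 1, 1, 1, 0, 1, 2, 1, 0, 1, 1, 1, 1, 0, 1, 1, 0, 1]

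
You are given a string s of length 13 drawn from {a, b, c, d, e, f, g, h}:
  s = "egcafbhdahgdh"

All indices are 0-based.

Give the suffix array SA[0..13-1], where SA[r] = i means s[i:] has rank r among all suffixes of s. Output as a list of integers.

[3, 8, 5, 2, 7, 11, 0, 4, 1, 10, 12, 6, 9]

sorted suffixes:
  #0 SA[0]=3  'afbhdahgdh'
  #1 SA[1]=8  'ahgdh'
  #2 SA[2]=5  'bhdahgdh'
  #3 SA[3]=2  'cafbhdahgdh'
  #4 SA[4]=7  'dahgdh'
  #5 SA[5]=11  'dh'
  #6 SA[6]=0  'egcafbhdahgdh'
  #7 SA[7]=4  'fbhdahgdh'
  #8 SA[8]=1  'gcafbhdahgdh'
  #9 SA[9]=10  'gdh'
  #10 SA[10]=12  'h'
  #11 SA[11]=6  'hdahgdh'
  #12 SA[12]=9  'hgdh'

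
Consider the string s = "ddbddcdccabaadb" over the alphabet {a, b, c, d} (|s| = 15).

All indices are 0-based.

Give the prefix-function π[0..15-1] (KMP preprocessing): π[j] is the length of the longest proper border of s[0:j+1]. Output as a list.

π[0] = 0
j=1 s[j]='d': π[1]=1 (border 'd')
j=2 s[j]='b': k: 1→0; π[2]=0 (border '')
j=3 s[j]='d': π[3]=1 (border 'd')
j=4 s[j]='d': π[4]=2 (border 'dd')
j=5 s[j]='c': k: 2→1→0; π[5]=0 (border '')
j=6 s[j]='d': π[6]=1 (border 'd')
j=7 s[j]='c': k: 1→0; π[7]=0 (border '')
j=8 s[j]='c': π[8]=0 (border '')
j=9 s[j]='a': π[9]=0 (border '')
j=10 s[j]='b': π[10]=0 (border '')
j=11 s[j]='a': π[11]=0 (border '')
j=12 s[j]='a': π[12]=0 (border '')
j=13 s[j]='d': π[13]=1 (border 'd')
j=14 s[j]='b': k: 1→0; π[14]=0 (border '')

[0, 1, 0, 1, 2, 0, 1, 0, 0, 0, 0, 0, 0, 1, 0]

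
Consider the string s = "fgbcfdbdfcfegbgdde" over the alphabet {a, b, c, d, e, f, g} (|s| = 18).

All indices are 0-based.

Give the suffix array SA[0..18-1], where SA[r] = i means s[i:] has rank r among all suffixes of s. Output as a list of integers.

rank | idx | suffix
   0 |   2 | bcfdbdfcfegbgdde
   1 |   6 | bdfcfegbgdde
   2 |  13 | bgdde
   3 |   3 | cfdbdfcfegbgdde
   4 |   9 | cfegbgdde
   5 |   5 | dbdfcfegbgdde
   6 |  15 | dde
   7 |  16 | de
   8 |   7 | dfcfegbgdde
   9 |  17 | e
  10 |  11 | egbgdde
  11 |   8 | fcfegbgdde
  12 |   4 | fdbdfcfegbgdde
  13 |  10 | fegbgdde
  14 |   0 | fgbcfdbdfcfegbgdde
  15 |   1 | gbcfdbdfcfegbgdde
  16 |  12 | gbgdde
  17 |  14 | gdde

[2, 6, 13, 3, 9, 5, 15, 16, 7, 17, 11, 8, 4, 10, 0, 1, 12, 14]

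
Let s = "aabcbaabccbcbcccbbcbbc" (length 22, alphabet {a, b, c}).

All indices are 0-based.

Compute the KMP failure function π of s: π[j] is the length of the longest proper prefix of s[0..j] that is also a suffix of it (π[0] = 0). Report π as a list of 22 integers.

[0, 1, 0, 0, 0, 1, 2, 3, 4, 0, 0, 0, 0, 0, 0, 0, 0, 0, 0, 0, 0, 0]

π[0] = 0
j=1 s[j]='a': π[1]=1 (border 'a')
j=2 s[j]='b': k: 1→0; π[2]=0 (border '')
j=3 s[j]='c': π[3]=0 (border '')
j=4 s[j]='b': π[4]=0 (border '')
j=5 s[j]='a': π[5]=1 (border 'a')
j=6 s[j]='a': π[6]=2 (border 'aa')
j=7 s[j]='b': π[7]=3 (border 'aab')
j=8 s[j]='c': π[8]=4 (border 'aabc')
j=9 s[j]='c': k: 4→0; π[9]=0 (border '')
j=10 s[j]='b': π[10]=0 (border '')
j=11 s[j]='c': π[11]=0 (border '')
j=12 s[j]='b': π[12]=0 (border '')
j=13 s[j]='c': π[13]=0 (border '')
j=14 s[j]='c': π[14]=0 (border '')
j=15 s[j]='c': π[15]=0 (border '')
j=16 s[j]='b': π[16]=0 (border '')
j=17 s[j]='b': π[17]=0 (border '')
j=18 s[j]='c': π[18]=0 (border '')
j=19 s[j]='b': π[19]=0 (border '')
j=20 s[j]='b': π[20]=0 (border '')
j=21 s[j]='c': π[21]=0 (border '')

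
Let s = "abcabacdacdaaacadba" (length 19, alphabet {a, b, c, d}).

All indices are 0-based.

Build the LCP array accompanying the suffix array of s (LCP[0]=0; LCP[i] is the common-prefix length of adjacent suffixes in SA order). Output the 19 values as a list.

[0, 1, 2, 1, 2, 1, 2, 4, 1, 0, 2, 1, 0, 2, 1, 3, 0, 2, 1]

sorted suffixes:
  #0 SA[0]=18  'a'
  #1 SA[1]=11  'aaacadba'
  #2 SA[2]=12  'aacadba'
  #3 SA[3]=3  'abacdacdaaacadba'
  #4 SA[4]=0  'abcabacdacdaaacadba'
  #5 SA[5]=13  'acadba'
  #6 SA[6]=8  'acdaaacadba'
  #7 SA[7]=5  'acdacdaaacadba'
  #8 SA[8]=15  'adba'
  #9 SA[9]=17  'ba'
  #10 SA[10]=4  'bacdacdaaacadba'
  #11 SA[11]=1  'bcabacdacdaaacadba'
  #12 SA[12]=2  'cabacdacdaaacadba'
  #13 SA[13]=14  'cadba'
  #14 SA[14]=9  'cdaaacadba'
  #15 SA[15]=6  'cdacdaaacadba'
  #16 SA[16]=10  'daaacadba'
  #17 SA[17]=7  'dacdaaacadba'
  #18 SA[18]=16  'dba'

SA = [18, 11, 12, 3, 0, 13, 8, 5, 15, 17, 4, 1, 2, 14, 9, 6, 10, 7, 16]
[i] adj suffixes → lcp
  [1] 18/11 → 1 ('a')
  [2] 11/12 → 2 ('aa')
  [3] 12/3 → 1 ('a')
  [4] 3/0 → 2 ('ab')
  [5] 0/13 → 1 ('a')
  [6] 13/8 → 2 ('ac')
  [7] 8/5 → 4 ('acda')
  [8] 5/15 → 1 ('a')
  [9] 15/17 → 0 ('')
  [10] 17/4 → 2 ('ba')
  [11] 4/1 → 1 ('b')
  [12] 1/2 → 0 ('')
  [13] 2/14 → 2 ('ca')
  [14] 14/9 → 1 ('c')
  [15] 9/6 → 3 ('cda')
  [16] 6/10 → 0 ('')
  [17] 10/7 → 2 ('da')
  [18] 7/16 → 1 ('d')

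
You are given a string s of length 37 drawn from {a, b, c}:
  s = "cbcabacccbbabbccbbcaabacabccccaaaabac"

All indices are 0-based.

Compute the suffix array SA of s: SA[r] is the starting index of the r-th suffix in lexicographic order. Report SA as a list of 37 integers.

rank→(start, suffix):
  0 → (30, 'aaaabac')
  1 → (31, 'aaabac')
  2 → (32, 'aabac')
  3 → (19, 'aabacabccccaaaabac')
  4 → (33, 'abac')
  5 → (20, 'abacabccccaaaabac')
  6 → (3, 'abacccbbabbccbbcaabacabccccaaaabac')
  7 → (11, 'abbccbbcaabacabccccaaaabac')
  8 → (24, 'abccccaaaabac')
  9 → (35, 'ac')
  10 → (22, 'acabccccaaaabac')
  11 → (5, 'acccbbabbccbbcaabacabccccaaaabac')
  12 → (10, 'babbccbbcaabacabccccaaaabac')
  13 → (34, 'bac')
  14 → (21, 'bacabccccaaaabac')
  15 → (4, 'bacccbbabbccbbcaabacabccccaaaabac')
  16 → (9, 'bbabbccbbcaabacabccccaaaabac')
  17 → (16, 'bbcaabacabccccaaaabac')
  18 → (12, 'bbccbbcaabacabccccaaaabac')
  19 → (17, 'bcaabacabccccaaaabac')
  20 → (1, 'bcabacccbbabbccbbcaabacabccccaaaabac')
  21 → (13, 'bccbbcaabacabccccaaaabac')
  22 → (25, 'bccccaaaabac')
  23 → (36, 'c')
  24 → (29, 'caaaabac')
  25 → (18, 'caabacabccccaaaabac')
  26 → (2, 'cabacccbbabbccbbcaabacabccccaaaabac')
  27 → (23, 'cabccccaaaabac')
  28 → (8, 'cbbabbccbbcaabacabccccaaaabac')
  29 → (15, 'cbbcaabacabccccaaaabac')
  30 → (0, 'cbcabacccbbabbccbbcaabacabccccaaaabac')
  31 → (28, 'ccaaaabac')
  32 → (7, 'ccbbabbccbbcaabacabccccaaaabac')
  33 → (14, 'ccbbcaabacabccccaaaabac')
  34 → (27, 'cccaaaabac')
  35 → (6, 'cccbbabbccbbcaabacabccccaaaabac')
  36 → (26, 'ccccaaaabac')

[30, 31, 32, 19, 33, 20, 3, 11, 24, 35, 22, 5, 10, 34, 21, 4, 9, 16, 12, 17, 1, 13, 25, 36, 29, 18, 2, 23, 8, 15, 0, 28, 7, 14, 27, 6, 26]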